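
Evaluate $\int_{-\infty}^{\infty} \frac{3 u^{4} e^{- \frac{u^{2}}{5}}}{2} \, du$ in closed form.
$\frac{225 \sqrt{5} \sqrt{\pi}}{8}$

Start from the elementary integral
$$J(a) = \int_{-\infty}^{\infty} \frac{3 e^{- a u^{2}}}{2} \, du = \frac{3 \sqrt{\pi}}{2 \sqrt{a}}.$$

Differentiating under the integral sign brings down a factor of $(-u^2)$:
$$\frac{dJ}{da} = \int_{-\infty}^{\infty} - \frac{3 u^{2} e^{- a u^{2}}}{2} \, du = - \frac{3 \sqrt{\pi}}{4 a^{\frac{3}{2}}}.$$

Repeating twice in total — each differentiation brings down another $(-u^2)$ — gives
$$\frac{d^{2}J}{da^{2}} = \int_{-\infty}^{\infty} \frac{3 u^{4} e^{- a u^{2}}}{2} \, du = \frac{9 \sqrt{\pi}}{8 a^{\frac{5}{2}}},$$
and the integrand here is exactly the target integrand, so $I = \frac{9 \sqrt{\pi}}{8 a^{\frac{5}{2}}}$.

Setting $a = \frac{1}{5}$:
$$I = \frac{225 \sqrt{5} \sqrt{\pi}}{8}.$$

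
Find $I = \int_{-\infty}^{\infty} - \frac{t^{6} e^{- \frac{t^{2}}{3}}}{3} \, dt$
$- \frac{135 \sqrt{3} \sqrt{\pi}}{8}$

Consider the simpler parametrised integral
$$J(a) = \int_{-\infty}^{\infty} - \frac{e^{- a t^{2}}}{3} \, dt = - \frac{\sqrt{\pi}}{3 \sqrt{a}}.$$

Differentiating under the integral sign brings down a factor of $(-t^2)$:
$$\frac{dJ}{da} = \int_{-\infty}^{\infty} \frac{t^{2} e^{- a t^{2}}}{3} \, dt = \frac{\sqrt{\pi}}{6 a^{\frac{3}{2}}}.$$

Repeating $3$ times in total — each differentiation brings down another $(-t^2)$ — gives
$$\frac{d^{3}J}{da^{3}} = \int_{-\infty}^{\infty} \frac{t^{6} e^{- a t^{2}}}{3} \, dt = \frac{5 \sqrt{\pi}}{8 a^{\frac{7}{2}}},$$
and the integrand here is $(-1)^{3}$ times the target integrand, so $I = (-1)^{3}\,\frac{d^{3}J}{da^{3}} = - \frac{5 \sqrt{\pi}}{8 a^{\frac{7}{2}}}$.

Setting $a = \frac{1}{3}$:
$$I = - \frac{135 \sqrt{3} \sqrt{\pi}}{8}.$$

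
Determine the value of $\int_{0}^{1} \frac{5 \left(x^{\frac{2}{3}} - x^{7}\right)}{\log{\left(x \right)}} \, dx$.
$\log{\left(\frac{3125}{7962624} \right)}$

Introduce a parameter $a$ in the exponent: let $I(a) = \int_{0}^{1} \frac{5 \left(- x^{7} + x^{a}\right)}{\log{\left(x \right)}} \, dx$.

Since $\dfrac{\partial}{\partial a}\,x^{a} = x^{a} \ln x$, the $\ln x$ in the denominator cancels and
$$\frac{dI}{da} = \int_{0}^{1} 5 x^{a} \, dx = 5 \left[\frac{x^{a+1}}{a+1}\right]_0^1 = \frac{5}{a + 1}.$$

Integrating with respect to $a$ gives $I(a) = \log{\left(\frac{\left(a + 1\right)^{5}}{32768} \right)} + C$.

At $a = 7$ the integrand is identically $0$, so $I(7) = 0$. The closed form gives $0$, hence $C = 0$.

Setting $a = \frac{2}{3}$:
$$I = \log{\left(\frac{3125}{7962624} \right)}.$$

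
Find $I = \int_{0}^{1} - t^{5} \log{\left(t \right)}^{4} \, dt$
$- \frac{1}{324}$

Begin with the known integral
$$J(a) = \int_{0}^{1} - t^{a} \, dt = - \frac{1}{a + 1}.$$

Differentiating under the integral sign brings down a factor of $\ln t$:
$$\frac{dJ}{da} = \int_{0}^{1} - t^{a} \log{\left(t \right)} \, dt = \frac{1}{\left(a + 1\right)^{2}}.$$

Repeating $4$ times in total — each differentiation brings down another $\ln t$ — gives
$$\frac{d^{4}J}{da^{4}} = \int_{0}^{1} - t^{a} \log{\left(t \right)}^{4} \, dt = - \frac{24}{\left(a + 1\right)^{5}},$$
and the integrand here is exactly the target integrand, so $I = - \frac{24}{\left(a + 1\right)^{5}}$.

Setting $a = 5$:
$$I = - \frac{1}{324}.$$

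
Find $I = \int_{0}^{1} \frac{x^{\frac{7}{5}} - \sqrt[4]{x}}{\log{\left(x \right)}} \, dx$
$- \log{\left(\frac{25}{48} \right)}$

Consider the one-parameter family: let $I(a) = \int_{0}^{1} \frac{x^{\frac{7}{5}} - x^{a}}{\log{\left(x \right)}} \, dx$.

Since $\dfrac{\partial}{\partial a}\,x^{a} = x^{a} \ln x$, the $\ln x$ in the denominator cancels and
$$\frac{dI}{da} = \int_{0}^{1} -1 x^{a} \, dx = -1 \left[\frac{x^{a+1}}{a+1}\right]_0^1 = - \frac{1}{a + 1}.$$

Integrating with respect to $a$ gives $I(a) = - \log{\left(\frac{5 a}{12} + \frac{5}{12} \right)} + C$.

At $a = \frac{7}{5}$ the integrand is identically $0$, so $I(\frac{7}{5}) = 0$. The closed form gives $0$, hence $C = 0$.

Setting $a = \frac{1}{4}$:
$$I = - \log{\left(\frac{25}{48} \right)}.$$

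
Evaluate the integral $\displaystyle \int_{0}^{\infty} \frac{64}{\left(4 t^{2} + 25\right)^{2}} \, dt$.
$\frac{8 \pi}{125}$

Begin with the known result
$$J(a) = \int_{0}^{\infty} \frac{4}{a^{2} + t^{2}} \, dt = \frac{2 \pi}{a}.$$

Differentiating under the integral sign with respect to $a$,
$$\frac{dJ}{da} = \int_{0}^{\infty} - \frac{8 a}{\left(a^{2} + t^{2}\right)^{2}} \, dt = - \frac{2 \pi}{a^{2}},$$
so $\int_{0}^{\infty} \frac{4}{\left(a^{2} + t^{2}\right)^{2}} \, dt = \frac{\pi}{a^{3}}$.

Setting $a = \frac{5}{2}$:
$$I = \frac{8 \pi}{125}.$$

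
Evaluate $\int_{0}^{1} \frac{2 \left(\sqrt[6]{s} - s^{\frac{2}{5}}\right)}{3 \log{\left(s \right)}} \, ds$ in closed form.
$- \frac{2 \log{\left(6 \right)}}{3} + \frac{2 \log{\left(5 \right)}}{3}$

Replace the exponent $\frac{2}{5}$ by a parameter $a$: let $I(a) = \int_{0}^{1} \frac{2 \left(\sqrt[6]{s} - s^{a}\right)}{3 \log{\left(s \right)}} \, ds$.

Since $\dfrac{\partial}{\partial a}\,s^{a} = s^{a} \ln s$, the $\ln s$ in the denominator cancels and
$$\frac{dI}{da} = \int_{0}^{1} - \frac{2}{3} s^{a} \, ds = - \frac{2}{3} \left[\frac{s^{a+1}}{a+1}\right]_0^1 = - \frac{2}{3 a + 3}.$$

Integrating with respect to $a$ gives $I(a) = - \frac{2 \log{\left(a + 1 \right)}}{3} - \frac{2 \log{\left(6 \right)}}{3} + \frac{2 \log{\left(7 \right)}}{3} + C$.

At $a = \frac{1}{6}$ the integrand is identically $0$, so $I(\frac{1}{6}) = 0$. The closed form gives $0$, hence $C = 0$.

Setting $a = \frac{2}{5}$:
$$I = - \frac{2 \log{\left(6 \right)}}{3} + \frac{2 \log{\left(5 \right)}}{3}.$$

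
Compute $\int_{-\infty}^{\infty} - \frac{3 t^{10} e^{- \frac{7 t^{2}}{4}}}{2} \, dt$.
$- \frac{12960 \sqrt{7} \sqrt{\pi}}{16807}$

Begin with the known integral
$$J(a) = \int_{-\infty}^{\infty} - \frac{3 e^{- a t^{2}}}{2} \, dt = - \frac{3 \sqrt{\pi}}{2 \sqrt{a}}.$$

Differentiating under the integral sign brings down a factor of $(-t^2)$:
$$\frac{dJ}{da} = \int_{-\infty}^{\infty} \frac{3 t^{2} e^{- a t^{2}}}{2} \, dt = \frac{3 \sqrt{\pi}}{4 a^{\frac{3}{2}}}.$$

Repeating $5$ times in total — each differentiation brings down another $(-t^2)$ — gives
$$\frac{d^{5}J}{da^{5}} = \int_{-\infty}^{\infty} \frac{3 t^{10} e^{- a t^{2}}}{2} \, dt = \frac{2835 \sqrt{\pi}}{64 a^{\frac{11}{2}}},$$
and the integrand here is $(-1)^{5}$ times the target integrand, so $I = (-1)^{5}\,\frac{d^{5}J}{da^{5}} = - \frac{2835 \sqrt{\pi}}{64 a^{\frac{11}{2}}}$.

Setting $a = \frac{7}{4}$:
$$I = - \frac{12960 \sqrt{7} \sqrt{\pi}}{16807}.$$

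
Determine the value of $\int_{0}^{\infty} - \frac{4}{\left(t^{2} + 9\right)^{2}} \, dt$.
$- \frac{\pi}{27}$

Begin with the known result
$$J(a) = \int_{0}^{\infty} - \frac{4}{a^{2} + t^{2}} \, dt = - \frac{2 \pi}{a}.$$

Differentiating under the integral sign with respect to $a$,
$$\frac{dJ}{da} = \int_{0}^{\infty} \frac{8 a}{\left(a^{2} + t^{2}\right)^{2}} \, dt = \frac{2 \pi}{a^{2}},$$
so $\int_{0}^{\infty} - \frac{4}{\left(a^{2} + t^{2}\right)^{2}} \, dt = - \frac{\pi}{a^{3}}$.

Setting $a = 3$:
$$I = - \frac{\pi}{27}.$$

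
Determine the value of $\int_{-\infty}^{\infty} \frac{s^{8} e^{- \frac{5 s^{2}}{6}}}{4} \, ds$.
$\frac{1701 \sqrt{30} \sqrt{\pi}}{2500}$

Start from the elementary integral
$$J(a) = \int_{-\infty}^{\infty} \frac{e^{- a s^{2}}}{4} \, ds = \frac{\sqrt{\pi}}{4 \sqrt{a}}.$$

Differentiating under the integral sign brings down a factor of $(-s^2)$:
$$\frac{dJ}{da} = \int_{-\infty}^{\infty} - \frac{s^{2} e^{- a s^{2}}}{4} \, ds = - \frac{\sqrt{\pi}}{8 a^{\frac{3}{2}}}.$$

Repeating $4$ times in total — each differentiation brings down another $(-s^2)$ — gives
$$\frac{d^{4}J}{da^{4}} = \int_{-\infty}^{\infty} \frac{s^{8} e^{- a s^{2}}}{4} \, ds = \frac{105 \sqrt{\pi}}{64 a^{\frac{9}{2}}},$$
and the integrand here is exactly the target integrand, so $I = \frac{105 \sqrt{\pi}}{64 a^{\frac{9}{2}}}$.

Setting $a = \frac{5}{6}$:
$$I = \frac{1701 \sqrt{30} \sqrt{\pi}}{2500}.$$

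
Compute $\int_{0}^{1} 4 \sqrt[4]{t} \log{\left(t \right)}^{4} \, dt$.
$\frac{98304}{3125}$

Start from the elementary integral
$$J(a) = \int_{0}^{1} 4 t^{a} \, dt = \frac{4}{a + 1}.$$

Differentiating under the integral sign brings down a factor of $\ln t$:
$$\frac{dJ}{da} = \int_{0}^{1} 4 t^{a} \log{\left(t \right)} \, dt = - \frac{4}{\left(a + 1\right)^{2}}.$$

Repeating $4$ times in total — each differentiation brings down another $\ln t$ — gives
$$\frac{d^{4}J}{da^{4}} = \int_{0}^{1} 4 t^{a} \log{\left(t \right)}^{4} \, dt = \frac{96}{\left(a + 1\right)^{5}},$$
and the integrand here is exactly the target integrand, so $I = \frac{96}{\left(a + 1\right)^{5}}$.

Setting $a = \frac{1}{4}$:
$$I = \frac{98304}{3125}.$$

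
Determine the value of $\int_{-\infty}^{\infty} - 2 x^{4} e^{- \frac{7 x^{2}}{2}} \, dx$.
$- \frac{6 \sqrt{14} \sqrt{\pi}}{343}$

Consider the simpler parametrised integral
$$J(a) = \int_{-\infty}^{\infty} - 2 e^{- a x^{2}} \, dx = - \frac{2 \sqrt{\pi}}{\sqrt{a}}.$$

Differentiating under the integral sign brings down a factor of $(-x^2)$:
$$\frac{dJ}{da} = \int_{-\infty}^{\infty} 2 x^{2} e^{- a x^{2}} \, dx = \frac{\sqrt{\pi}}{a^{\frac{3}{2}}}.$$

Repeating twice in total — each differentiation brings down another $(-x^2)$ — gives
$$\frac{d^{2}J}{da^{2}} = \int_{-\infty}^{\infty} - 2 x^{4} e^{- a x^{2}} \, dx = - \frac{3 \sqrt{\pi}}{2 a^{\frac{5}{2}}},$$
and the integrand here is exactly the target integrand, so $I = - \frac{3 \sqrt{\pi}}{2 a^{\frac{5}{2}}}$.

Setting $a = \frac{7}{2}$:
$$I = - \frac{6 \sqrt{14} \sqrt{\pi}}{343}.$$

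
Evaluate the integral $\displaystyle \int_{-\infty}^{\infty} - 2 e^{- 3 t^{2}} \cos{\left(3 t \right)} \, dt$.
$- \frac{2 \sqrt{3} \sqrt{\pi}}{3 e^{\frac{3}{4}}}$

Treat the cosine frequency as a parameter and define $I(b) = \int_{-\infty}^{\infty} - 2 e^{- 3 t^{2}} \cos{\left(b t \right)} \, dt$.

Differentiating under the integral sign,
$$I'(b) = \int_{-\infty}^{\infty} 2 t e^{- 3 t^{2}} \sin{\left(b t \right)} \, dt.$$

Integrate $\int_{-\infty}^{\infty} t \sin(b t)\, e^{- 3 t^{2}}\, dt$ by parts with $u = \sin(b t)$ and $dv = t\, e^{- 3 t^{2}}\, dt$, giving $v = - \frac{e^{- 3 t^{2}}}{6}$. The boundary term vanishes and
$$\int_{-\infty}^{\infty} t \sin(b t)\, e^{- 3 t^{2}}\, dt = \frac{b}{6} \int_{-\infty}^{\infty} \cos(b t)\, e^{- 3 t^{2}}\, dt,$$
so $I'(b) = - \frac{b}{6}\, I(b)$.

This is a separable first-order ODE; solving with the initial condition $I(0) = \int_{-\infty}^{\infty} - 2 e^{- 3 t^{2}}\,dt = - \frac{2 \sqrt{3} \sqrt{\pi}}{3}$ gives
$$I(b) = - \frac{2 \sqrt{3} \sqrt{\pi} e^{- \frac{b^{2}}{12}}}{3}.$$

Setting $b = 3$:
$$I = - \frac{2 \sqrt{3} \sqrt{\pi}}{3 e^{\frac{3}{4}}}.$$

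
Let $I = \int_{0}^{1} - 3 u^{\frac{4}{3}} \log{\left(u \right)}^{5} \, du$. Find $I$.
$\frac{262440}{117649}$

Begin with the known integral
$$J(a) = \int_{0}^{1} - 3 u^{a} \, du = - \frac{3}{a + 1}.$$

Differentiating under the integral sign brings down a factor of $\ln u$:
$$\frac{dJ}{da} = \int_{0}^{1} - 3 u^{a} \log{\left(u \right)} \, du = \frac{3}{\left(a + 1\right)^{2}}.$$

Repeating $5$ times in total — each differentiation brings down another $\ln u$ — gives
$$\frac{d^{5}J}{da^{5}} = \int_{0}^{1} - 3 u^{a} \log{\left(u \right)}^{5} \, du = \frac{360}{\left(a + 1\right)^{6}},$$
and the integrand here is exactly the target integrand, so $I = \frac{360}{\left(a + 1\right)^{6}}$.

Setting $a = \frac{4}{3}$:
$$I = \frac{262440}{117649}.$$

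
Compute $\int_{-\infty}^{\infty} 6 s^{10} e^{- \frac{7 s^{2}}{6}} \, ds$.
$\frac{196830 \sqrt{42} \sqrt{\pi}}{16807}$

Consider the simpler parametrised integral
$$J(a) = \int_{-\infty}^{\infty} 6 e^{- a s^{2}} \, ds = \frac{6 \sqrt{\pi}}{\sqrt{a}}.$$

Differentiating under the integral sign brings down a factor of $(-s^2)$:
$$\frac{dJ}{da} = \int_{-\infty}^{\infty} - 6 s^{2} e^{- a s^{2}} \, ds = - \frac{3 \sqrt{\pi}}{a^{\frac{3}{2}}}.$$

Repeating $5$ times in total — each differentiation brings down another $(-s^2)$ — gives
$$\frac{d^{5}J}{da^{5}} = \int_{-\infty}^{\infty} - 6 s^{10} e^{- a s^{2}} \, ds = - \frac{2835 \sqrt{\pi}}{16 a^{\frac{11}{2}}},$$
and the integrand here is $(-1)^{5}$ times the target integrand, so $I = (-1)^{5}\,\frac{d^{5}J}{da^{5}} = \frac{2835 \sqrt{\pi}}{16 a^{\frac{11}{2}}}$.

Setting $a = \frac{7}{6}$:
$$I = \frac{196830 \sqrt{42} \sqrt{\pi}}{16807}.$$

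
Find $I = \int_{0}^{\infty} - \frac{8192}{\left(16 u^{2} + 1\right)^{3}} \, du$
$- 384 \pi$

Start from the standard arctangent integral
$$J(a) = \int_{0}^{\infty} - \frac{2}{a^{2} + u^{2}} \, du = - \frac{\pi}{a}.$$

Differentiating under the integral sign with respect to $a$,
$$\frac{dJ}{da} = \int_{0}^{\infty} \frac{4 a}{\left(a^{2} + u^{2}\right)^{2}} \, du = \frac{\pi}{a^{2}},$$
so $\int_{0}^{\infty} - \frac{2}{\left(a^{2} + u^{2}\right)^{2}} \, du = - \frac{\pi}{2 a^{3}}$.

Repeating — each differentiation of $1/(u^2+a^2)^j$ produces $-2ja/(u^2+a^2)^{j+1}$ — and dividing through by $-2ja$ at each step yields, after $2$ differentiations in total,
$$\int_{0}^{\infty} - \frac{2}{\left(a^{2} + u^{2}\right)^{3}} \, du = - \frac{3 \pi}{8 a^{5}}.$$

Setting $a = \frac{1}{4}$:
$$I = - 384 \pi.$$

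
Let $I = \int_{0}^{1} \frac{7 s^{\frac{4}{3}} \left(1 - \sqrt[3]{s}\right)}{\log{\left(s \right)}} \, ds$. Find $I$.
$\log{\left(\frac{823543}{2097152} \right)}$

Replace the exponent $\frac{4}{3}$ by a parameter $a$: let $I(a) = \int_{0}^{1} \frac{7 \left(- s^{\frac{5}{3}} + s^{a}\right)}{\log{\left(s \right)}} \, ds$.

Since $\dfrac{\partial}{\partial a}\,s^{a} = s^{a} \ln s$, the $\ln s$ in the denominator cancels and
$$\frac{dI}{da} = \int_{0}^{1} 7 s^{a} \, ds = 7 \left[\frac{s^{a+1}}{a+1}\right]_0^1 = \frac{7}{a + 1}.$$

Integrating with respect to $a$ gives $I(a) = \log{\left(\frac{2187 \left(a + 1\right)^{7}}{2097152} \right)} + C$.

At $a = \frac{5}{3}$ the integrand is identically $0$, so $I(\frac{5}{3}) = 0$. The closed form gives $0$, hence $C = 0$.

Setting $a = \frac{4}{3}$:
$$I = \log{\left(\frac{823543}{2097152} \right)}.$$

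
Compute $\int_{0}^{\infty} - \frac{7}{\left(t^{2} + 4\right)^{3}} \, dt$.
$- \frac{21 \pi}{512}$

Start from the standard arctangent integral
$$J(a) = \int_{0}^{\infty} - \frac{7}{a^{2} + t^{2}} \, dt = - \frac{7 \pi}{2 a}.$$

Differentiating under the integral sign with respect to $a$,
$$\frac{dJ}{da} = \int_{0}^{\infty} \frac{14 a}{\left(a^{2} + t^{2}\right)^{2}} \, dt = \frac{7 \pi}{2 a^{2}},$$
so $\int_{0}^{\infty} - \frac{7}{\left(a^{2} + t^{2}\right)^{2}} \, dt = - \frac{7 \pi}{4 a^{3}}$.

Repeating — each differentiation of $1/(t^2+a^2)^j$ produces $-2ja/(t^2+a^2)^{j+1}$ — and dividing through by $-2ja$ at each step yields, after $2$ differentiations in total,
$$\int_{0}^{\infty} - \frac{7}{\left(a^{2} + t^{2}\right)^{3}} \, dt = - \frac{21 \pi}{16 a^{5}}.$$

Setting $a = 2$:
$$I = - \frac{21 \pi}{512}.$$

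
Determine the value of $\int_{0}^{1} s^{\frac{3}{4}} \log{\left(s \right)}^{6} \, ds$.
$\frac{11796480}{823543}$

Consider the simpler parametrised integral
$$J(a) = \int_{0}^{1} s^{a} \, ds = \frac{1}{a + 1}.$$

Differentiating under the integral sign brings down a factor of $\ln s$:
$$\frac{dJ}{da} = \int_{0}^{1} s^{a} \log{\left(s \right)} \, ds = - \frac{1}{\left(a + 1\right)^{2}}.$$

Repeating $6$ times in total — each differentiation brings down another $\ln s$ — gives
$$\frac{d^{6}J}{da^{6}} = \int_{0}^{1} s^{a} \log{\left(s \right)}^{6} \, ds = \frac{720}{\left(a + 1\right)^{7}},$$
and the integrand here is exactly the target integrand, so $I = \frac{720}{\left(a + 1\right)^{7}}$.

Setting $a = \frac{3}{4}$:
$$I = \frac{11796480}{823543}.$$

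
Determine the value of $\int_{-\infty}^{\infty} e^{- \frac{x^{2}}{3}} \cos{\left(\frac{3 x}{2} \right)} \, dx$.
$\frac{\sqrt{3} \sqrt{\pi}}{e^{\frac{27}{16}}}$

Treat the cosine frequency as a parameter and define $I(b) = \int_{-\infty}^{\infty} e^{- \frac{x^{2}}{3}} \cos{\left(b x \right)} \, dx$.

Differentiating under the integral sign,
$$I'(b) = \int_{-\infty}^{\infty} - x e^{- \frac{x^{2}}{3}} \sin{\left(b x \right)} \, dx.$$

Integrate $\int_{-\infty}^{\infty} x \sin(b x)\, e^{- \frac{x^{2}}{3}}\, dx$ by parts with $u = \sin(b x)$ and $dv = x\, e^{- \frac{x^{2}}{3}}\, dx$, giving $v = - \frac{3 e^{- \frac{x^{2}}{3}}}{2}$. The boundary term vanishes and
$$\int_{-\infty}^{\infty} x \sin(b x)\, e^{- \frac{x^{2}}{3}}\, dx = \frac{3 b}{2} \int_{-\infty}^{\infty} \cos(b x)\, e^{- \frac{x^{2}}{3}}\, dx,$$
so $I'(b) = - \frac{3 b}{2}\, I(b)$.

This is a separable first-order ODE; solving with the initial condition $I(0) = \int_{-\infty}^{\infty} e^{- \frac{x^{2}}{3}}\,dx = \sqrt{3} \sqrt{\pi}$ gives
$$I(b) = \sqrt{3} \sqrt{\pi} e^{- \frac{3 b^{2}}{4}}.$$

Setting $b = \frac{3}{2}$:
$$I = \frac{\sqrt{3} \sqrt{\pi}}{e^{\frac{27}{16}}}.$$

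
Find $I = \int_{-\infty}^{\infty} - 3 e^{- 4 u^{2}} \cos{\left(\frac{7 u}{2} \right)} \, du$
$- \frac{3 \sqrt{\pi}}{2 e^{\frac{49}{64}}}$

Let $b$ denote the cosine frequency and define $I(b) = \int_{-\infty}^{\infty} - 3 e^{- 4 u^{2}} \cos{\left(b u \right)} \, du$.

Differentiating under the integral sign,
$$I'(b) = \int_{-\infty}^{\infty} 3 u e^{- 4 u^{2}} \sin{\left(b u \right)} \, du.$$

Integrate $\int_{-\infty}^{\infty} u \sin(b u)\, e^{- 4 u^{2}}\, du$ by parts with $w = \sin(b u)$ and $dv = u\, e^{- 4 u^{2}}\, du$, giving $v = - \frac{e^{- 4 u^{2}}}{8}$. The boundary term vanishes and
$$\int_{-\infty}^{\infty} u \sin(b u)\, e^{- 4 u^{2}}\, du = \frac{b}{8} \int_{-\infty}^{\infty} \cos(b u)\, e^{- 4 u^{2}}\, du,$$
so $I'(b) = - \frac{b}{8}\, I(b)$.

This is a separable first-order ODE; solving with the initial condition $I(0) = \int_{-\infty}^{\infty} - 3 e^{- 4 u^{2}}\,du = - \frac{3 \sqrt{\pi}}{2}$ gives
$$I(b) = - \frac{3 \sqrt{\pi} e^{- \frac{b^{2}}{16}}}{2}.$$

Setting $b = \frac{7}{2}$:
$$I = - \frac{3 \sqrt{\pi}}{2 e^{\frac{49}{64}}}.$$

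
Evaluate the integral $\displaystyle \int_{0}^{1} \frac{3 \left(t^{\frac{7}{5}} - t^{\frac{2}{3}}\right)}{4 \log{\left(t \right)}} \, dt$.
$\log{\left(\frac{6 \sqrt{30}}{25} \right)}$

Consider the one-parameter family: let $I(a) = \int_{0}^{1} \frac{3 \left(t^{\frac{7}{5}} - t^{a}\right)}{4 \log{\left(t \right)}} \, dt$.

Since $\dfrac{\partial}{\partial a}\,t^{a} = t^{a} \ln t$, the $\ln t$ in the denominator cancels and
$$\frac{dI}{da} = \int_{0}^{1} - \frac{3}{4} t^{a} \, dt = - \frac{3}{4} \left[\frac{t^{a+1}}{a+1}\right]_0^1 = - \frac{3}{4 a + 4}.$$

Integrating with respect to $a$ gives $I(a) = - \frac{3 \log{\left(a + 1 \right)}}{4} - \frac{3 \log{\left(5 \right)}}{4} + \frac{3 \log{\left(12 \right)}}{4} + C$.

At $a = \frac{7}{5}$ the integrand is identically $0$, so $I(\frac{7}{5}) = 0$. The closed form gives $0$, hence $C = 0$.

Setting $a = \frac{2}{3}$:
$$I = \log{\left(\frac{6 \sqrt{30}}{25} \right)}.$$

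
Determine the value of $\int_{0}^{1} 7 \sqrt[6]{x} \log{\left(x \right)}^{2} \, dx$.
$\frac{432}{49}$

Start from the elementary integral
$$J(a) = \int_{0}^{1} 7 x^{a} \, dx = \frac{7}{a + 1}.$$

Differentiating under the integral sign brings down a factor of $\ln x$:
$$\frac{dJ}{da} = \int_{0}^{1} 7 x^{a} \log{\left(x \right)} \, dx = - \frac{7}{\left(a + 1\right)^{2}}.$$

Repeating twice in total — each differentiation brings down another $\ln x$ — gives
$$\frac{d^{2}J}{da^{2}} = \int_{0}^{1} 7 x^{a} \log{\left(x \right)}^{2} \, dx = \frac{14}{\left(a + 1\right)^{3}},$$
and the integrand here is exactly the target integrand, so $I = \frac{14}{\left(a + 1\right)^{3}}$.

Setting $a = \frac{1}{6}$:
$$I = \frac{432}{49}.$$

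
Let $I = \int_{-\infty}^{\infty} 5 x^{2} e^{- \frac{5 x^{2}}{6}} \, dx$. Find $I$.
$\frac{3 \sqrt{30} \sqrt{\pi}}{5}$

Consider the simpler parametrised integral
$$J(a) = \int_{-\infty}^{\infty} 5 e^{- a x^{2}} \, dx = \frac{5 \sqrt{\pi}}{\sqrt{a}}.$$

Differentiating under the integral sign brings down a factor of $(-x^2)$:
$$\frac{dJ}{da} = \int_{-\infty}^{\infty} - 5 x^{2} e^{- a x^{2}} \, dx = - \frac{5 \sqrt{\pi}}{2 a^{\frac{3}{2}}}.$$

The integral on the left is $-I$, so $I = \frac{5 \sqrt{\pi}}{2 a^{\frac{3}{2}}}$.

Setting $a = \frac{5}{6}$:
$$I = \frac{3 \sqrt{30} \sqrt{\pi}}{5}.$$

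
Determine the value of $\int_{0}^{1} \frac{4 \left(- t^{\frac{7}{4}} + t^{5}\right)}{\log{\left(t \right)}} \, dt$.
$\log{\left(\frac{331776}{14641} \right)}$

Consider the one-parameter family: let $I(a) = \int_{0}^{1} \frac{4 \left(- t^{\frac{7}{4}} + t^{a}\right)}{\log{\left(t \right)}} \, dt$.

Since $\dfrac{\partial}{\partial a}\,t^{a} = t^{a} \ln t$, the $\ln t$ in the denominator cancels and
$$\frac{dI}{da} = \int_{0}^{1} 4 t^{a} \, dt = 4 \left[\frac{t^{a+1}}{a+1}\right]_0^1 = \frac{4}{a + 1}.$$

Integrating with respect to $a$ gives $I(a) = \log{\left(\frac{256 \left(a + 1\right)^{4}}{14641} \right)} + C$.

At $a = \frac{7}{4}$ the integrand is identically $0$, so $I(\frac{7}{4}) = 0$. The closed form gives $0$, hence $C = 0$.

Setting $a = 5$:
$$I = \log{\left(\frac{331776}{14641} \right)}.$$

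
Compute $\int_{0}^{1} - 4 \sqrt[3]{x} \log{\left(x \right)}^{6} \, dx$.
$- \frac{98415}{256}$

Consider the simpler parametrised integral
$$J(a) = \int_{0}^{1} - 4 x^{a} \, dx = - \frac{4}{a + 1}.$$

Differentiating under the integral sign brings down a factor of $\ln x$:
$$\frac{dJ}{da} = \int_{0}^{1} - 4 x^{a} \log{\left(x \right)} \, dx = \frac{4}{\left(a + 1\right)^{2}}.$$

Repeating $6$ times in total — each differentiation brings down another $\ln x$ — gives
$$\frac{d^{6}J}{da^{6}} = \int_{0}^{1} - 4 x^{a} \log{\left(x \right)}^{6} \, dx = - \frac{2880}{\left(a + 1\right)^{7}},$$
and the integrand here is exactly the target integrand, so $I = - \frac{2880}{\left(a + 1\right)^{7}}$.

Setting $a = \frac{1}{3}$:
$$I = - \frac{98415}{256}.$$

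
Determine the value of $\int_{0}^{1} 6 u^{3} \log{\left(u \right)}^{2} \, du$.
$\frac{3}{16}$

Consider the simpler parametrised integral
$$J(a) = \int_{0}^{1} 6 u^{a} \, du = \frac{6}{a + 1}.$$

Differentiating under the integral sign brings down a factor of $\ln u$:
$$\frac{dJ}{da} = \int_{0}^{1} 6 u^{a} \log{\left(u \right)} \, du = - \frac{6}{\left(a + 1\right)^{2}}.$$

Repeating twice in total — each differentiation brings down another $\ln u$ — gives
$$\frac{d^{2}J}{da^{2}} = \int_{0}^{1} 6 u^{a} \log{\left(u \right)}^{2} \, du = \frac{12}{\left(a + 1\right)^{3}},$$
and the integrand here is exactly the target integrand, so $I = \frac{12}{\left(a + 1\right)^{3}}$.

Setting $a = 3$:
$$I = \frac{3}{16}.$$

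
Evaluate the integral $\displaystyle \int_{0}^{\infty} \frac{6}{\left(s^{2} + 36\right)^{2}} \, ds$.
$\frac{\pi}{144}$

Recall the elementary integral
$$J(a) = \int_{0}^{\infty} \frac{6}{a^{2} + s^{2}} \, ds = \frac{3 \pi}{a}.$$

Differentiating under the integral sign with respect to $a$,
$$\frac{dJ}{da} = \int_{0}^{\infty} - \frac{12 a}{\left(a^{2} + s^{2}\right)^{2}} \, ds = - \frac{3 \pi}{a^{2}},$$
so $\int_{0}^{\infty} \frac{6}{\left(a^{2} + s^{2}\right)^{2}} \, ds = \frac{3 \pi}{2 a^{3}}$.

Setting $a = 6$:
$$I = \frac{\pi}{144}.$$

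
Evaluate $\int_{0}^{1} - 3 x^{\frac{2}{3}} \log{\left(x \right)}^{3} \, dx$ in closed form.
$\frac{1458}{625}$

Start from the elementary integral
$$J(a) = \int_{0}^{1} - 3 x^{a} \, dx = - \frac{3}{a + 1}.$$

Differentiating under the integral sign brings down a factor of $\ln x$:
$$\frac{dJ}{da} = \int_{0}^{1} - 3 x^{a} \log{\left(x \right)} \, dx = \frac{3}{\left(a + 1\right)^{2}}.$$

Repeating $3$ times in total — each differentiation brings down another $\ln x$ — gives
$$\frac{d^{3}J}{da^{3}} = \int_{0}^{1} - 3 x^{a} \log{\left(x \right)}^{3} \, dx = \frac{18}{\left(a + 1\right)^{4}},$$
and the integrand here is exactly the target integrand, so $I = \frac{18}{\left(a + 1\right)^{4}}$.

Setting $a = \frac{2}{3}$:
$$I = \frac{1458}{625}.$$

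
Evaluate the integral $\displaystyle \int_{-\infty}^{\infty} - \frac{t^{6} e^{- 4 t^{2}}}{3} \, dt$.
$- \frac{5 \sqrt{\pi}}{1024}$

Consider the simpler parametrised integral
$$J(a) = \int_{-\infty}^{\infty} - \frac{e^{- a t^{2}}}{3} \, dt = - \frac{\sqrt{\pi}}{3 \sqrt{a}}.$$

Differentiating under the integral sign brings down a factor of $(-t^2)$:
$$\frac{dJ}{da} = \int_{-\infty}^{\infty} \frac{t^{2} e^{- a t^{2}}}{3} \, dt = \frac{\sqrt{\pi}}{6 a^{\frac{3}{2}}}.$$

Repeating $3$ times in total — each differentiation brings down another $(-t^2)$ — gives
$$\frac{d^{3}J}{da^{3}} = \int_{-\infty}^{\infty} \frac{t^{6} e^{- a t^{2}}}{3} \, dt = \frac{5 \sqrt{\pi}}{8 a^{\frac{7}{2}}},$$
and the integrand here is $(-1)^{3}$ times the target integrand, so $I = (-1)^{3}\,\frac{d^{3}J}{da^{3}} = - \frac{5 \sqrt{\pi}}{8 a^{\frac{7}{2}}}$.

Setting $a = 4$:
$$I = - \frac{5 \sqrt{\pi}}{1024}.$$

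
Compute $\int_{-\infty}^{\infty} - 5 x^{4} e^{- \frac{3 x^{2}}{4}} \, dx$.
$- \frac{40 \sqrt{3} \sqrt{\pi}}{9}$

Begin with the known integral
$$J(a) = \int_{-\infty}^{\infty} - 5 e^{- a x^{2}} \, dx = - \frac{5 \sqrt{\pi}}{\sqrt{a}}.$$

Differentiating under the integral sign brings down a factor of $(-x^2)$:
$$\frac{dJ}{da} = \int_{-\infty}^{\infty} 5 x^{2} e^{- a x^{2}} \, dx = \frac{5 \sqrt{\pi}}{2 a^{\frac{3}{2}}}.$$

Repeating twice in total — each differentiation brings down another $(-x^2)$ — gives
$$\frac{d^{2}J}{da^{2}} = \int_{-\infty}^{\infty} - 5 x^{4} e^{- a x^{2}} \, dx = - \frac{15 \sqrt{\pi}}{4 a^{\frac{5}{2}}},$$
and the integrand here is exactly the target integrand, so $I = - \frac{15 \sqrt{\pi}}{4 a^{\frac{5}{2}}}$.

Setting $a = \frac{3}{4}$:
$$I = - \frac{40 \sqrt{3} \sqrt{\pi}}{9}.$$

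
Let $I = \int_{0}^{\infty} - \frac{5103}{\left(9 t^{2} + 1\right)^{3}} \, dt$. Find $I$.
$- \frac{5103 \pi}{16}$

Start from the standard arctangent integral
$$J(a) = \int_{0}^{\infty} - \frac{7}{a^{2} + t^{2}} \, dt = - \frac{7 \pi}{2 a}.$$

Differentiating under the integral sign with respect to $a$,
$$\frac{dJ}{da} = \int_{0}^{\infty} \frac{14 a}{\left(a^{2} + t^{2}\right)^{2}} \, dt = \frac{7 \pi}{2 a^{2}},$$
so $\int_{0}^{\infty} - \frac{7}{\left(a^{2} + t^{2}\right)^{2}} \, dt = - \frac{7 \pi}{4 a^{3}}$.

Repeating — each differentiation of $1/(t^2+a^2)^j$ produces $-2ja/(t^2+a^2)^{j+1}$ — and dividing through by $-2ja$ at each step yields, after $2$ differentiations in total,
$$\int_{0}^{\infty} - \frac{7}{\left(a^{2} + t^{2}\right)^{3}} \, dt = - \frac{21 \pi}{16 a^{5}}.$$

Setting $a = \frac{1}{3}$:
$$I = - \frac{5103 \pi}{16}.$$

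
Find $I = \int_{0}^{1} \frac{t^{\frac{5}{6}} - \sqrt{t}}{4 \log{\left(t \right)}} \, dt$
$- \frac{\log{\left(3 \right)}}{2} + \frac{\log{\left(11 \right)}}{4}$

Replace the exponent $\frac{5}{6}$ by a parameter $a$: let $I(a) = \int_{0}^{1} \frac{- \sqrt{t} + t^{a}}{4 \log{\left(t \right)}} \, dt$.

Since $\dfrac{\partial}{\partial a}\,t^{a} = t^{a} \ln t$, the $\ln t$ in the denominator cancels and
$$\frac{dI}{da} = \int_{0}^{1} \frac{1}{4} t^{a} \, dt = \frac{1}{4} \left[\frac{t^{a+1}}{a+1}\right]_0^1 = \frac{1}{4 \left(a + 1\right)}.$$

Integrating with respect to $a$ gives $I(a) = \frac{\log{\left(a + 1 \right)}}{4} - \frac{\log{\left(3 \right)}}{4} + \frac{\log{\left(2 \right)}}{4} + C$.

At $a = \frac{1}{2}$ the integrand is identically $0$, so $I(\frac{1}{2}) = 0$. The closed form gives $0$, hence $C = 0$.

Setting $a = \frac{5}{6}$:
$$I = - \frac{\log{\left(3 \right)}}{2} + \frac{\log{\left(11 \right)}}{4}.$$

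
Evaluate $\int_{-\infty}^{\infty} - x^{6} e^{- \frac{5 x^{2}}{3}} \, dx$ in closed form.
$- \frac{81 \sqrt{15} \sqrt{\pi}}{1000}$

Start from the elementary integral
$$J(a) = \int_{-\infty}^{\infty} - e^{- a x^{2}} \, dx = - \frac{\sqrt{\pi}}{\sqrt{a}}.$$

Differentiating under the integral sign brings down a factor of $(-x^2)$:
$$\frac{dJ}{da} = \int_{-\infty}^{\infty} x^{2} e^{- a x^{2}} \, dx = \frac{\sqrt{\pi}}{2 a^{\frac{3}{2}}}.$$

Repeating $3$ times in total — each differentiation brings down another $(-x^2)$ — gives
$$\frac{d^{3}J}{da^{3}} = \int_{-\infty}^{\infty} x^{6} e^{- a x^{2}} \, dx = \frac{15 \sqrt{\pi}}{8 a^{\frac{7}{2}}},$$
and the integrand here is $(-1)^{3}$ times the target integrand, so $I = (-1)^{3}\,\frac{d^{3}J}{da^{3}} = - \frac{15 \sqrt{\pi}}{8 a^{\frac{7}{2}}}$.

Setting $a = \frac{5}{3}$:
$$I = - \frac{81 \sqrt{15} \sqrt{\pi}}{1000}.$$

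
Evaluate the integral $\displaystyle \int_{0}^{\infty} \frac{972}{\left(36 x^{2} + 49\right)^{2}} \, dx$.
$\frac{81 \pi}{686}$

Recall the elementary integral
$$J(a) = \int_{0}^{\infty} \frac{3}{4 \left(a^{2} + x^{2}\right)} \, dx = \frac{3 \pi}{8 a}.$$

Differentiating under the integral sign with respect to $a$,
$$\frac{dJ}{da} = \int_{0}^{\infty} - \frac{3 a}{2 \left(a^{2} + x^{2}\right)^{2}} \, dx = - \frac{3 \pi}{8 a^{2}},$$
so $\int_{0}^{\infty} \frac{3}{4 \left(a^{2} + x^{2}\right)^{2}} \, dx = \frac{3 \pi}{16 a^{3}}$.

Setting $a = \frac{7}{6}$:
$$I = \frac{81 \pi}{686}.$$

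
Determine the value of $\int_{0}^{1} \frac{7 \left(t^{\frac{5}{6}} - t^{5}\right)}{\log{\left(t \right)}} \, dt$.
$\log{\left(\frac{19487171}{78364164096} \right)}$

Replace the exponent $\frac{5}{6}$ by a parameter $a$: let $I(a) = \int_{0}^{1} \frac{7 \left(- t^{5} + t^{a}\right)}{\log{\left(t \right)}} \, dt$.

Since $\dfrac{\partial}{\partial a}\,t^{a} = t^{a} \ln t$, the $\ln t$ in the denominator cancels and
$$\frac{dI}{da} = \int_{0}^{1} 7 t^{a} \, dt = 7 \left[\frac{t^{a+1}}{a+1}\right]_0^1 = \frac{7}{a + 1}.$$

Integrating with respect to $a$ gives $I(a) = \log{\left(\frac{\left(a + 1\right)^{7}}{279936} \right)} + C$.

At $a = 5$ the integrand is identically $0$, so $I(5) = 0$. The closed form gives $0$, hence $C = 0$.

Setting $a = \frac{5}{6}$:
$$I = \log{\left(\frac{19487171}{78364164096} \right)}.$$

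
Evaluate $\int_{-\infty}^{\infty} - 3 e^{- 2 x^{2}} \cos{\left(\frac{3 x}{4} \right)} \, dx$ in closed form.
$- \frac{3 \sqrt{2} \sqrt{\pi}}{2 e^{\frac{9}{128}}}$

Define $I(b) = \int_{-\infty}^{\infty} - 3 e^{- 2 x^{2}} \cos{\left(b x \right)} \, dx$.

Differentiating under the integral sign,
$$I'(b) = \int_{-\infty}^{\infty} 3 x e^{- 2 x^{2}} \sin{\left(b x \right)} \, dx.$$

Integrate $\int_{-\infty}^{\infty} x \sin(b x)\, e^{- 2 x^{2}}\, dx$ by parts with $u = \sin(b x)$ and $dv = x\, e^{- 2 x^{2}}\, dx$, giving $v = - \frac{e^{- 2 x^{2}}}{4}$. The boundary term vanishes and
$$\int_{-\infty}^{\infty} x \sin(b x)\, e^{- 2 x^{2}}\, dx = \frac{b}{4} \int_{-\infty}^{\infty} \cos(b x)\, e^{- 2 x^{2}}\, dx,$$
so $I'(b) = - \frac{b}{4}\, I(b)$.

This is a separable first-order ODE; solving with the initial condition $I(0) = \int_{-\infty}^{\infty} - 3 e^{- 2 x^{2}}\,dx = - \frac{3 \sqrt{2} \sqrt{\pi}}{2}$ gives
$$I(b) = - \frac{3 \sqrt{2} \sqrt{\pi} e^{- \frac{b^{2}}{8}}}{2}.$$

Setting $b = \frac{3}{4}$:
$$I = - \frac{3 \sqrt{2} \sqrt{\pi}}{2 e^{\frac{9}{128}}}.$$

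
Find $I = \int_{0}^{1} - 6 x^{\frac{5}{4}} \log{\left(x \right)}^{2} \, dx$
$- \frac{256}{243}$

Consider the simpler parametrised integral
$$J(a) = \int_{0}^{1} - 6 x^{a} \, dx = - \frac{6}{a + 1}.$$

Differentiating under the integral sign brings down a factor of $\ln x$:
$$\frac{dJ}{da} = \int_{0}^{1} - 6 x^{a} \log{\left(x \right)} \, dx = \frac{6}{\left(a + 1\right)^{2}}.$$

Repeating twice in total — each differentiation brings down another $\ln x$ — gives
$$\frac{d^{2}J}{da^{2}} = \int_{0}^{1} - 6 x^{a} \log{\left(x \right)}^{2} \, dx = - \frac{12}{\left(a + 1\right)^{3}},$$
and the integrand here is exactly the target integrand, so $I = - \frac{12}{\left(a + 1\right)^{3}}$.

Setting $a = \frac{5}{4}$:
$$I = - \frac{256}{243}.$$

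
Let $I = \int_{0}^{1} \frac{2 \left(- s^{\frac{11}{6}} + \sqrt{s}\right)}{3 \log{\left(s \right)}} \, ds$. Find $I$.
$\log{\left(\frac{3 \sqrt[3]{51}}{17} \right)}$

Consider the one-parameter family: let $I(a) = \int_{0}^{1} \frac{2 \left(- s^{\frac{11}{6}} + s^{a}\right)}{3 \log{\left(s \right)}} \, ds$.

Since $\dfrac{\partial}{\partial a}\,s^{a} = s^{a} \ln s$, the $\ln s$ in the denominator cancels and
$$\frac{dI}{da} = \int_{0}^{1} \frac{2}{3} s^{a} \, ds = \frac{2}{3} \left[\frac{s^{a+1}}{a+1}\right]_0^1 = \frac{2}{3 \left(a + 1\right)}.$$

Integrating with respect to $a$ gives $I(a) = \log{\left(\frac{\sqrt[3]{17} \cdot 6^{\frac{2}{3}} \left(a + 1\right)^{\frac{2}{3}}}{17} \right)} + C$.

At $a = \frac{11}{6}$ the integrand is identically $0$, so $I(\frac{11}{6}) = 0$. The closed form gives $0$, hence $C = 0$.

Setting $a = \frac{1}{2}$:
$$I = \log{\left(\frac{3 \sqrt[3]{51}}{17} \right)}.$$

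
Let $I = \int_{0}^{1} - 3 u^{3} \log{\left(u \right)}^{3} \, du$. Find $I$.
$\frac{9}{128}$

Consider the simpler parametrised integral
$$J(a) = \int_{0}^{1} - 3 u^{a} \, du = - \frac{3}{a + 1}.$$

Differentiating under the integral sign brings down a factor of $\ln u$:
$$\frac{dJ}{da} = \int_{0}^{1} - 3 u^{a} \log{\left(u \right)} \, du = \frac{3}{\left(a + 1\right)^{2}}.$$

Repeating $3$ times in total — each differentiation brings down another $\ln u$ — gives
$$\frac{d^{3}J}{da^{3}} = \int_{0}^{1} - 3 u^{a} \log{\left(u \right)}^{3} \, du = \frac{18}{\left(a + 1\right)^{4}},$$
and the integrand here is exactly the target integrand, so $I = \frac{18}{\left(a + 1\right)^{4}}$.

Setting $a = 3$:
$$I = \frac{9}{128}.$$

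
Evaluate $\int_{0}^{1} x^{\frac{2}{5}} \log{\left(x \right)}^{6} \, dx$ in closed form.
$\frac{56250000}{823543}$

Begin with the known integral
$$J(a) = \int_{0}^{1} x^{a} \, dx = \frac{1}{a + 1}.$$

Differentiating under the integral sign brings down a factor of $\ln x$:
$$\frac{dJ}{da} = \int_{0}^{1} x^{a} \log{\left(x \right)} \, dx = - \frac{1}{\left(a + 1\right)^{2}}.$$

Repeating $6$ times in total — each differentiation brings down another $\ln x$ — gives
$$\frac{d^{6}J}{da^{6}} = \int_{0}^{1} x^{a} \log{\left(x \right)}^{6} \, dx = \frac{720}{\left(a + 1\right)^{7}},$$
and the integrand here is exactly the target integrand, so $I = \frac{720}{\left(a + 1\right)^{7}}$.

Setting $a = \frac{2}{5}$:
$$I = \frac{56250000}{823543}.$$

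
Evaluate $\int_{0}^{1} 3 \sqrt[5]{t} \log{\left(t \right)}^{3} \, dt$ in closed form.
$- \frac{625}{72}$

Begin with the known integral
$$J(a) = \int_{0}^{1} 3 t^{a} \, dt = \frac{3}{a + 1}.$$

Differentiating under the integral sign brings down a factor of $\ln t$:
$$\frac{dJ}{da} = \int_{0}^{1} 3 t^{a} \log{\left(t \right)} \, dt = - \frac{3}{\left(a + 1\right)^{2}}.$$

Repeating $3$ times in total — each differentiation brings down another $\ln t$ — gives
$$\frac{d^{3}J}{da^{3}} = \int_{0}^{1} 3 t^{a} \log{\left(t \right)}^{3} \, dt = - \frac{18}{\left(a + 1\right)^{4}},$$
and the integrand here is exactly the target integrand, so $I = - \frac{18}{\left(a + 1\right)^{4}}$.

Setting $a = \frac{1}{5}$:
$$I = - \frac{625}{72}.$$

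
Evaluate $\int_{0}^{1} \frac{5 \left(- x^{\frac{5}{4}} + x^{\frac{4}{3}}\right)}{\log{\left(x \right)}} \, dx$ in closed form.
$\log{\left(\frac{17210368}{14348907} \right)}$

Consider the one-parameter family: let $I(a) = \int_{0}^{1} \frac{5 \left(- x^{\frac{5}{4}} + x^{a}\right)}{\log{\left(x \right)}} \, dx$.

Since $\dfrac{\partial}{\partial a}\,x^{a} = x^{a} \ln x$, the $\ln x$ in the denominator cancels and
$$\frac{dI}{da} = \int_{0}^{1} 5 x^{a} \, dx = 5 \left[\frac{x^{a+1}}{a+1}\right]_0^1 = \frac{5}{a + 1}.$$

Integrating with respect to $a$ gives $I(a) = \log{\left(\frac{1024 \left(a + 1\right)^{5}}{59049} \right)} + C$.

At $a = \frac{5}{4}$ the integrand is identically $0$, so $I(\frac{5}{4}) = 0$. The closed form gives $0$, hence $C = 0$.

Setting $a = \frac{4}{3}$:
$$I = \log{\left(\frac{17210368}{14348907} \right)}.$$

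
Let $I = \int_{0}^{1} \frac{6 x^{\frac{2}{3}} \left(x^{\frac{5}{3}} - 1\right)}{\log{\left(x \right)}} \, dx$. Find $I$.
$\log{\left(64 \right)}$

Introduce a parameter $a$ in the exponent: let $I(a) = \int_{0}^{1} \frac{6 \left(x^{\frac{7}{3}} - x^{a}\right)}{\log{\left(x \right)}} \, dx$.

Since $\dfrac{\partial}{\partial a}\,x^{a} = x^{a} \ln x$, the $\ln x$ in the denominator cancels and
$$\frac{dI}{da} = \int_{0}^{1} -6 x^{a} \, dx = -6 \left[\frac{x^{a+1}}{a+1}\right]_0^1 = - \frac{6}{a + 1}.$$

Integrating with respect to $a$ gives $I(a) = - \log{\left(\frac{729 \left(a + 1\right)^{6}}{1000000} \right)} + C$.

At $a = \frac{7}{3}$ the integrand is identically $0$, so $I(\frac{7}{3}) = 0$. The closed form gives $0$, hence $C = 0$.

Setting $a = \frac{2}{3}$:
$$I = \log{\left(64 \right)}.$$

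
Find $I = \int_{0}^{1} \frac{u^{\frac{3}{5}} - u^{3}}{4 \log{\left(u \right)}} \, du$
$- \frac{\log{\left(5 \right)}}{4} + \frac{\log{\left(2 \right)}}{4}$

Consider the one-parameter family: let $I(a) = \int_{0}^{1} \frac{- u^{3} + u^{a}}{4 \log{\left(u \right)}} \, du$.

Since $\dfrac{\partial}{\partial a}\,u^{a} = u^{a} \ln u$, the $\ln u$ in the denominator cancels and
$$\frac{dI}{da} = \int_{0}^{1} \frac{1}{4} u^{a} \, du = \frac{1}{4} \left[\frac{u^{a+1}}{a+1}\right]_0^1 = \frac{1}{4 \left(a + 1\right)}.$$

Integrating with respect to $a$ gives $I(a) = \frac{\log{\left(a + 1 \right)}}{4} - \frac{\log{\left(2 \right)}}{2} + C$.

At $a = 3$ the integrand is identically $0$, so $I(3) = 0$. The closed form gives $0$, hence $C = 0$.

Setting $a = \frac{3}{5}$:
$$I = - \frac{\log{\left(5 \right)}}{4} + \frac{\log{\left(2 \right)}}{4}.$$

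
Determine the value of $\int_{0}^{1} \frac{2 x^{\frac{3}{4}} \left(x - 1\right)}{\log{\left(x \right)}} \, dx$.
$- \log{\left(\frac{49}{121} \right)}$

Introduce a parameter $a$ in the exponent: let $I(a) = \int_{0}^{1} \frac{2 \left(x^{\frac{7}{4}} - x^{a}\right)}{\log{\left(x \right)}} \, dx$.

Since $\dfrac{\partial}{\partial a}\,x^{a} = x^{a} \ln x$, the $\ln x$ in the denominator cancels and
$$\frac{dI}{da} = \int_{0}^{1} -2 x^{a} \, dx = -2 \left[\frac{x^{a+1}}{a+1}\right]_0^1 = - \frac{2}{a + 1}.$$

Integrating with respect to $a$ gives $I(a) = - \log{\left(\frac{16 \left(a + 1\right)^{2}}{121} \right)} + C$.

At $a = \frac{7}{4}$ the integrand is identically $0$, so $I(\frac{7}{4}) = 0$. The closed form gives $0$, hence $C = 0$.

Setting $a = \frac{3}{4}$:
$$I = - \log{\left(\frac{49}{121} \right)}.$$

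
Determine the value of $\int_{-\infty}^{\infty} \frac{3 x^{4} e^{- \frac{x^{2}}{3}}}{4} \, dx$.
$\frac{81 \sqrt{3} \sqrt{\pi}}{16}$

Begin with the known integral
$$J(a) = \int_{-\infty}^{\infty} \frac{3 e^{- a x^{2}}}{4} \, dx = \frac{3 \sqrt{\pi}}{4 \sqrt{a}}.$$

Differentiating under the integral sign brings down a factor of $(-x^2)$:
$$\frac{dJ}{da} = \int_{-\infty}^{\infty} - \frac{3 x^{2} e^{- a x^{2}}}{4} \, dx = - \frac{3 \sqrt{\pi}}{8 a^{\frac{3}{2}}}.$$

Repeating twice in total — each differentiation brings down another $(-x^2)$ — gives
$$\frac{d^{2}J}{da^{2}} = \int_{-\infty}^{\infty} \frac{3 x^{4} e^{- a x^{2}}}{4} \, dx = \frac{9 \sqrt{\pi}}{16 a^{\frac{5}{2}}},$$
and the integrand here is exactly the target integrand, so $I = \frac{9 \sqrt{\pi}}{16 a^{\frac{5}{2}}}$.

Setting $a = \frac{1}{3}$:
$$I = \frac{81 \sqrt{3} \sqrt{\pi}}{16}.$$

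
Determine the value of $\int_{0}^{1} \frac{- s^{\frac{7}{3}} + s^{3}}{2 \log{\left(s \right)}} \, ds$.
$- \log{\left(5 \right)} + \frac{\log{\left(30 \right)}}{2}$

Consider the one-parameter family: let $I(a) = \int_{0}^{1} \frac{- s^{\frac{7}{3}} + s^{a}}{2 \log{\left(s \right)}} \, ds$.

Since $\dfrac{\partial}{\partial a}\,s^{a} = s^{a} \ln s$, the $\ln s$ in the denominator cancels and
$$\frac{dI}{da} = \int_{0}^{1} \frac{1}{2} s^{a} \, ds = \frac{1}{2} \left[\frac{s^{a+1}}{a+1}\right]_0^1 = \frac{1}{2 \left(a + 1\right)}.$$

Integrating with respect to $a$ gives $I(a) = \log{\left(\frac{\sqrt{30} \sqrt{a + 1}}{10} \right)} + C$.

At $a = \frac{7}{3}$ the integrand is identically $0$, so $I(\frac{7}{3}) = 0$. The closed form gives $0$, hence $C = 0$.

Setting $a = 3$:
$$I = - \log{\left(5 \right)} + \frac{\log{\left(30 \right)}}{2}.$$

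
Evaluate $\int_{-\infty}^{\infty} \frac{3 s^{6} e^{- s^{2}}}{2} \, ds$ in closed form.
$\frac{45 \sqrt{\pi}}{16}$

Start from the elementary integral
$$J(a) = \int_{-\infty}^{\infty} \frac{3 e^{- a s^{2}}}{2} \, ds = \frac{3 \sqrt{\pi}}{2 \sqrt{a}}.$$

Differentiating under the integral sign brings down a factor of $(-s^2)$:
$$\frac{dJ}{da} = \int_{-\infty}^{\infty} - \frac{3 s^{2} e^{- a s^{2}}}{2} \, ds = - \frac{3 \sqrt{\pi}}{4 a^{\frac{3}{2}}}.$$

Repeating $3$ times in total — each differentiation brings down another $(-s^2)$ — gives
$$\frac{d^{3}J}{da^{3}} = \int_{-\infty}^{\infty} - \frac{3 s^{6} e^{- a s^{2}}}{2} \, ds = - \frac{45 \sqrt{\pi}}{16 a^{\frac{7}{2}}},$$
and the integrand here is $(-1)^{3}$ times the target integrand, so $I = (-1)^{3}\,\frac{d^{3}J}{da^{3}} = \frac{45 \sqrt{\pi}}{16 a^{\frac{7}{2}}}$.

Setting $a = 1$:
$$I = \frac{45 \sqrt{\pi}}{16}.$$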